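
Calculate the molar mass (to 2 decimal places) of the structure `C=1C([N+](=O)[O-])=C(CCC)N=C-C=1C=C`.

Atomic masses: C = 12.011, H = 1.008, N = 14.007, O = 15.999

Molecular formula: C10H12N2O2.
M = 10×12.011 + 12×1.008 + 2×14.007 + 2×15.999 = 192.22 g/mol.

192.22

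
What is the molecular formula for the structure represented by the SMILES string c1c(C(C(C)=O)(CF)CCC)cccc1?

C13H17FO

Heavy atoms from the SMILES: 13 C, 1 F, 1 O.
Implicit hydrogens by atom environment:
  5 × C (aromatic): 1 H each → 5
  3 × C: 2 H each → 6
  2 × C: 3 H each → 6
  2 × C: no H
  1 × C (aromatic): no H
  1 × F: no H
  1 × O: no H
  Total hydrogens = 17.
Molecular formula: C13H17FO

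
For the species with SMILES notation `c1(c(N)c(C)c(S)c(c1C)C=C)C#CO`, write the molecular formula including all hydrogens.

C12H13NOS

Heavy atoms from the SMILES: 12 C, 1 N, 1 O, 1 S.
Implicit hydrogens by atom environment:
  6 × C (aromatic): no H
  2 × C: 3 H each → 6
  2 × C: no H
  1 × C: 2 H
  1 × C: 1 H
  1 × N: 2 H
  1 × O: 1 H
  1 × S: 1 H
  Total hydrogens = 13.
Molecular formula: C12H13NOS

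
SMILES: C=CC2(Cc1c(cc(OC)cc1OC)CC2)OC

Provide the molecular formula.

Heavy atoms from the SMILES: 15 C, 3 O.
Implicit hydrogens by atom environment:
  4 × C: 2 H each → 8
  4 × C (aromatic): no H
  3 × C: 3 H each → 9
  3 × O: no H
  2 × C (aromatic): 1 H each → 2
  1 × C: 1 H
  1 × C: no H
  Total hydrogens = 20.
Molecular formula: C15H20O3

C15H20O3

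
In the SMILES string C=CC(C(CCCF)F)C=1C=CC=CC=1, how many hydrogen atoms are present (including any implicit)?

Hydrogens are implicit in SMILES; fill each atom to its normal valence:
  5 × C (aromatic): 1 H each → 5
  4 × C: 2 H each → 8
  3 × C: 1 H each → 3
  2 × F: no H
  1 × C (aromatic): no H
  Total hydrogens = 16.

16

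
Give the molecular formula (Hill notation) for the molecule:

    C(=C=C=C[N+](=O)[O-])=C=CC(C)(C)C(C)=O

C11H11NO3

Heavy atoms from the SMILES: 11 C, 1 N, 3 O.
Implicit hydrogens by atom environment:
  6 × C: no H
  3 × C: 3 H each → 9
  2 × C: 1 H each → 2
  2 × O: no H
  1 × N (charge +1): no H
  1 × O (charge -1): no H
  Total hydrogens = 11.
Molecular formula: C11H11NO3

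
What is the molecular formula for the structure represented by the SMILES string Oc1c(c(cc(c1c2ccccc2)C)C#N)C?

C15H13NO

Heavy atoms from the SMILES: 15 C, 1 N, 1 O.
Implicit hydrogens by atom environment:
  6 × C (aromatic): 1 H each → 6
  6 × C (aromatic): no H
  2 × C: 3 H each → 6
  1 × C: no H
  1 × N: no H
  1 × O: 1 H
  Total hydrogens = 13.
Molecular formula: C15H13NO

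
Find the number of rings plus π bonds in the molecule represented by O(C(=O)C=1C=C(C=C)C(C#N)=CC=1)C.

8

Molecular formula from the SMILES: C11H9NO2.
DoU = (2C + 2 + N − H − X)/2 = (2·11 + 2 + 1 − 9 − 0)/2 = 16/2 = 8.
(Structurally: 1 ring(s) + 7 π bond(s) = 8.)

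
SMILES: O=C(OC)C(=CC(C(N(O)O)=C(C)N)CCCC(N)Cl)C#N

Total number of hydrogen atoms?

21

Hydrogens are implicit in SMILES; fill each atom to its normal valence:
  5 × C: no H
  3 × C: 2 H each → 6
  3 × C: 1 H each → 3
  2 × C: 3 H each → 6
  2 × N: 2 H each → 4
  2 × N: no H
  2 × O: 1 H each → 2
  2 × O: no H
  1 × Cl: no H
  Total hydrogens = 21.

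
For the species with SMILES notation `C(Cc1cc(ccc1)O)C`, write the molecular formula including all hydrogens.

Heavy atoms from the SMILES: 9 C, 1 O.
Implicit hydrogens by atom environment:
  4 × C (aromatic): 1 H each → 4
  2 × C: 2 H each → 4
  2 × C (aromatic): no H
  1 × C: 3 H
  1 × O: 1 H
  Total hydrogens = 12.
Molecular formula: C9H12O

C9H12O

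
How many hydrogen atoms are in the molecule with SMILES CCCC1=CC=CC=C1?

Hydrogens are implicit in SMILES; fill each atom to its normal valence:
  5 × C (aromatic): 1 H each → 5
  2 × C: 2 H each → 4
  1 × C: 3 H
  1 × C (aromatic): no H
  Total hydrogens = 12.

12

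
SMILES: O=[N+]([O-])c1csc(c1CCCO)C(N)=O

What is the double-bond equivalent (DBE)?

5

Molecular formula from the SMILES: C8H10N2O4S.
DoU = (2C + 2 + N − H − X)/2 = (2·8 + 2 + 2 − 10 − 0)/2 = 10/2 = 5.
(Structurally: 1 ring(s) + 4 π bond(s) = 5.)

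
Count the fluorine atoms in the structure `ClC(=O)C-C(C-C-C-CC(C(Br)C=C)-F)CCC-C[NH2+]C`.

The symbol for fluorine appears 1 time in the SMILES.

1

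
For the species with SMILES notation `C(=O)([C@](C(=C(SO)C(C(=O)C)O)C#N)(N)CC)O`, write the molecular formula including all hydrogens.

C10H14N2O5S

Heavy atoms from the SMILES: 10 C, 2 N, 5 O, 1 S.
Implicit hydrogens by atom environment:
  6 × C: no H
  3 × O: 1 H each → 3
  2 × C: 3 H each → 6
  2 × O: no H
  1 × C: 2 H
  1 × C: 1 H
  1 × N: 2 H
  1 × N: no H
  1 × S: no H
  Total hydrogens = 14.
Molecular formula: C10H14N2O5S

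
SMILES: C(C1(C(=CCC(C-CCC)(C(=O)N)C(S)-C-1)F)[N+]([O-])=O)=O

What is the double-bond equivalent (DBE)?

Molecular formula from the SMILES: C13H19FN2O4S.
DoU = (2C + 2 + N − H − X)/2 = (2·13 + 2 + 2 − 19 − 1)/2 = 10/2 = 5.
(Structurally: 1 ring(s) + 4 π bond(s) = 5.)

5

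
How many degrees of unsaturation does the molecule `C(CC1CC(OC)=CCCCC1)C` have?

2

Molecular formula from the SMILES: C12H22O.
DoU = (2C + 2 + N − H − X)/2 = (2·12 + 2 + 0 − 22 − 0)/2 = 4/2 = 2.
(Structurally: 1 ring(s) + 1 π bond(s) = 2.)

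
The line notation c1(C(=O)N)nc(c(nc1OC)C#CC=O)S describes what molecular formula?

C9H7N3O3S

Heavy atoms from the SMILES: 9 C, 3 N, 3 O, 1 S.
Implicit hydrogens by atom environment:
  4 × C (aromatic): no H
  3 × C: no H
  3 × O: no H
  2 × N (aromatic): no H
  1 × C: 3 H
  1 × C: 1 H
  1 × N: 2 H
  1 × S: 1 H
  Total hydrogens = 7.
Molecular formula: C9H7N3O3S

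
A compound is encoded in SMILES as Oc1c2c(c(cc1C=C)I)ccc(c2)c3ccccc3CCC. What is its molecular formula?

Heavy atoms from the SMILES: 21 C, 1 I, 1 O.
Implicit hydrogens by atom environment:
  8 × C (aromatic): 1 H each → 8
  8 × C (aromatic): no H
  3 × C: 2 H each → 6
  1 × C: 3 H
  1 × C: 1 H
  1 × I: no H
  1 × O: 1 H
  Total hydrogens = 19.
Molecular formula: C21H19IO

C21H19IO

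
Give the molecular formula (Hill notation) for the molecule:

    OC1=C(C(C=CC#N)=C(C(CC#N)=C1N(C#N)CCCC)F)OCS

C17H17FN4O2S

Heavy atoms from the SMILES: 17 C, 1 F, 4 N, 2 O, 1 S.
Implicit hydrogens by atom environment:
  6 × C (aromatic): no H
  5 × C: 2 H each → 10
  4 × N: no H
  3 × C: no H
  2 × C: 1 H each → 2
  1 × C: 3 H
  1 × F: no H
  1 × O: 1 H
  1 × O: no H
  1 × S: 1 H
  Total hydrogens = 17.
Molecular formula: C17H17FN4O2S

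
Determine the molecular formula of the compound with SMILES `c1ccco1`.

Heavy atoms from the SMILES: 4 C, 1 O.
Implicit hydrogens by atom environment:
  4 × C (aromatic): 1 H each → 4
  1 × O (aromatic): no H
  Total hydrogens = 4.
Molecular formula: C4H4O

C4H4O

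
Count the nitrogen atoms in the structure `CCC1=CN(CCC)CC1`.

1

The symbol for nitrogen appears 1 time in the SMILES.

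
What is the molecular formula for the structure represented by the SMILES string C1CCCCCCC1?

C8H16

Heavy atoms from the SMILES: 8 C.
Implicit hydrogens by atom environment:
  8 × C: 2 H each → 16
  Total hydrogens = 16.
Molecular formula: C8H16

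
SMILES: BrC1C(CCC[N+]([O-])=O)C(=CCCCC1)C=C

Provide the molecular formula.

Heavy atoms from the SMILES: 1 Br, 13 C, 1 N, 2 O.
Implicit hydrogens by atom environment:
  8 × C: 2 H each → 16
  4 × C: 1 H each → 4
  1 × Br: no H
  1 × C: no H
  1 × N (charge +1): no H
  1 × O: no H
  1 × O (charge -1): no H
  Total hydrogens = 20.
Molecular formula: C13H20BrNO2

C13H20BrNO2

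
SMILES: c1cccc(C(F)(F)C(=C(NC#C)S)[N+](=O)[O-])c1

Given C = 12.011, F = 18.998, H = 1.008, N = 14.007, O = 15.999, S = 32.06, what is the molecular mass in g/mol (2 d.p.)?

270.25

Molecular formula: C11H8F2N2O2S.
M = 11×12.011 + 2×18.998 + 8×1.008 + 2×14.007 + 2×15.999 + 1×32.06 = 270.25 g/mol.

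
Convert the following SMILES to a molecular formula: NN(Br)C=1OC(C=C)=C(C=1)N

C6H8BrN3O

Heavy atoms from the SMILES: 1 Br, 6 C, 3 N, 1 O.
Implicit hydrogens by atom environment:
  3 × C (aromatic): no H
  2 × N: 2 H each → 4
  1 × Br: no H
  1 × C: 2 H
  1 × C (aromatic): 1 H
  1 × C: 1 H
  1 × N: no H
  1 × O (aromatic): no H
  Total hydrogens = 8.
Molecular formula: C6H8BrN3O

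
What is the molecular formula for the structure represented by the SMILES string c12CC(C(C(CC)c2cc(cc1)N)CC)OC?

C15H23NO

Heavy atoms from the SMILES: 15 C, 1 N, 1 O.
Implicit hydrogens by atom environment:
  3 × C: 3 H each → 9
  3 × C: 2 H each → 6
  3 × C (aromatic): 1 H each → 3
  3 × C: 1 H each → 3
  3 × C (aromatic): no H
  1 × N: 2 H
  1 × O: no H
  Total hydrogens = 23.
Molecular formula: C15H23NO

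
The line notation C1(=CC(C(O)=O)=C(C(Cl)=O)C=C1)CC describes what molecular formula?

Heavy atoms from the SMILES: 10 C, 1 Cl, 3 O.
Implicit hydrogens by atom environment:
  3 × C (aromatic): 1 H each → 3
  3 × C (aromatic): no H
  2 × C: no H
  2 × O: no H
  1 × C: 3 H
  1 × C: 2 H
  1 × Cl: no H
  1 × O: 1 H
  Total hydrogens = 9.
Molecular formula: C10H9ClO3

C10H9ClO3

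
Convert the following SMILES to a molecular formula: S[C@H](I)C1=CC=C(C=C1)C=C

Heavy atoms from the SMILES: 9 C, 1 I, 1 S.
Implicit hydrogens by atom environment:
  4 × C (aromatic): 1 H each → 4
  2 × C: 1 H each → 2
  2 × C (aromatic): no H
  1 × C: 2 H
  1 × I: no H
  1 × S: 1 H
  Total hydrogens = 9.
Molecular formula: C9H9IS

C9H9IS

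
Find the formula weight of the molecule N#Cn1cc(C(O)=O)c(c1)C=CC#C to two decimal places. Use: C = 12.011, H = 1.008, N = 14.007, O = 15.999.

186.17

Molecular formula: C10H6N2O2.
M = 10×12.011 + 6×1.008 + 2×14.007 + 2×15.999 = 186.17 g/mol.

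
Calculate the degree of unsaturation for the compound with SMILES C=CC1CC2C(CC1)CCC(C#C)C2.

5

Molecular formula from the SMILES: C14H20.
DoU = (2C + 2 + N − H − X)/2 = (2·14 + 2 + 0 − 20 − 0)/2 = 10/2 = 5.
(Structurally: 2 ring(s) + 3 π bond(s) = 5.)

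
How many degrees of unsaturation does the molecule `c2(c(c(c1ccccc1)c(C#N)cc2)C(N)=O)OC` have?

Molecular formula from the SMILES: C15H12N2O2.
DoU = (2C + 2 + N − H − X)/2 = (2·15 + 2 + 2 − 12 − 0)/2 = 22/2 = 11.
(Structurally: 2 ring(s) + 9 π bond(s) = 11.)

11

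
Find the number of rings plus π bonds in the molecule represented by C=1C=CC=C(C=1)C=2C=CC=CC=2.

8

Molecular formula from the SMILES: C12H10.
DoU = (2C + 2 + N − H − X)/2 = (2·12 + 2 + 0 − 10 − 0)/2 = 16/2 = 8.
(Structurally: 2 ring(s) + 6 π bond(s) = 8.)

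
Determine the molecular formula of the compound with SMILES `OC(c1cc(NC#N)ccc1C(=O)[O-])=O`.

C9H5N2O4-

Heavy atoms from the SMILES: 9 C, 2 N, 4 O.
Implicit hydrogens by atom environment:
  3 × C (aromatic): 1 H each → 3
  3 × C (aromatic): no H
  3 × C: no H
  2 × O: no H
  1 × N: 1 H
  1 × N: no H
  1 × O: 1 H
  1 × O (charge -1): no H
  Total hydrogens = 5.
Net charge -1.
Molecular formula: C9H5N2O4-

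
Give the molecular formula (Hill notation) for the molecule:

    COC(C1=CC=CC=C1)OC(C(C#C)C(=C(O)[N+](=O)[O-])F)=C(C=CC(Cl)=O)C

C19H17ClFNO6

Heavy atoms from the SMILES: 19 C, 1 Cl, 1 F, 1 N, 6 O.
Implicit hydrogens by atom environment:
  6 × C: no H
  5 × C: 1 H each → 5
  5 × C (aromatic): 1 H each → 5
  4 × O: no H
  2 × C: 3 H each → 6
  1 × C (aromatic): no H
  1 × Cl: no H
  1 × F: no H
  1 × N (charge +1): no H
  1 × O: 1 H
  1 × O (charge -1): no H
  Total hydrogens = 17.
Molecular formula: C19H17ClFNO6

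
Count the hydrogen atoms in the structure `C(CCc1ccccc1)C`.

14

Hydrogens are implicit in SMILES; fill each atom to its normal valence:
  5 × C (aromatic): 1 H each → 5
  3 × C: 2 H each → 6
  1 × C: 3 H
  1 × C (aromatic): no H
  Total hydrogens = 14.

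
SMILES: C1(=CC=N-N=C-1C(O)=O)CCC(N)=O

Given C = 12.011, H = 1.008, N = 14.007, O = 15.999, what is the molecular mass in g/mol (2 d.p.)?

195.18

Molecular formula: C8H9N3O3.
M = 8×12.011 + 9×1.008 + 3×14.007 + 3×15.999 = 195.18 g/mol.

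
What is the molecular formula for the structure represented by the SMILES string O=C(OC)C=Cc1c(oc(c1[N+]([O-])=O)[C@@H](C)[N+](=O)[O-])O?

C10H10N2O8

Heavy atoms from the SMILES: 10 C, 2 N, 8 O.
Implicit hydrogens by atom environment:
  4 × C (aromatic): no H
  4 × O: no H
  3 × C: 1 H each → 3
  2 × C: 3 H each → 6
  2 × N (charge +1): no H
  2 × O (charge -1): no H
  1 × C: no H
  1 × O: 1 H
  1 × O (aromatic): no H
  Total hydrogens = 10.
Molecular formula: C10H10N2O8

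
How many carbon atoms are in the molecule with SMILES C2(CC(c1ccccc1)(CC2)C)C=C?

The symbol for carbon appears 14 times in the SMILES. Lowercase c denotes aromatic carbon and counts toward C.

14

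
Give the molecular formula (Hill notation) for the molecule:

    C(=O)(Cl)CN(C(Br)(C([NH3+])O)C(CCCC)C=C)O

C11H21BrClN2O3+

Heavy atoms from the SMILES: 1 Br, 11 C, 1 Cl, 2 N, 3 O.
Implicit hydrogens by atom environment:
  5 × C: 2 H each → 10
  3 × C: 1 H each → 3
  2 × C: no H
  2 × O: 1 H each → 2
  1 × Br: no H
  1 × C: 3 H
  1 × Cl: no H
  1 × N (charge +1): 3 H
  1 × N: no H
  1 × O: no H
  Total hydrogens = 21.
Net charge +1.
Molecular formula: C11H21BrClN2O3+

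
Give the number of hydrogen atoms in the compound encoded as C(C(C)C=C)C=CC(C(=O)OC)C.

Hydrogens are implicit in SMILES; fill each atom to its normal valence:
  5 × C: 1 H each → 5
  3 × C: 3 H each → 9
  2 × C: 2 H each → 4
  2 × O: no H
  1 × C: no H
  Total hydrogens = 18.

18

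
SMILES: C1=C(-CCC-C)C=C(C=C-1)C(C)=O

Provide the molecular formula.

Heavy atoms from the SMILES: 12 C, 1 O.
Implicit hydrogens by atom environment:
  4 × C (aromatic): 1 H each → 4
  3 × C: 2 H each → 6
  2 × C: 3 H each → 6
  2 × C (aromatic): no H
  1 × C: no H
  1 × O: no H
  Total hydrogens = 16.
Molecular formula: C12H16O

C12H16O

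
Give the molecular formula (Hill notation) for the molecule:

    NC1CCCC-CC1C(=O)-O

C8H15NO2

Heavy atoms from the SMILES: 8 C, 1 N, 2 O.
Implicit hydrogens by atom environment:
  5 × C: 2 H each → 10
  2 × C: 1 H each → 2
  1 × C: no H
  1 × N: 2 H
  1 × O: 1 H
  1 × O: no H
  Total hydrogens = 15.
Molecular formula: C8H15NO2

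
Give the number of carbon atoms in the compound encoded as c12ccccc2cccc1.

The symbol for carbon appears 10 times in the SMILES. Lowercase c denotes aromatic carbon and counts toward C.

10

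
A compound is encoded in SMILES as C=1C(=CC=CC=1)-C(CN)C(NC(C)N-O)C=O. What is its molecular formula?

C12H19N3O2

Heavy atoms from the SMILES: 12 C, 3 N, 2 O.
Implicit hydrogens by atom environment:
  5 × C (aromatic): 1 H each → 5
  4 × C: 1 H each → 4
  2 × N: 1 H each → 2
  1 × C: 3 H
  1 × C: 2 H
  1 × C (aromatic): no H
  1 × N: 2 H
  1 × O: 1 H
  1 × O: no H
  Total hydrogens = 19.
Molecular formula: C12H19N3O2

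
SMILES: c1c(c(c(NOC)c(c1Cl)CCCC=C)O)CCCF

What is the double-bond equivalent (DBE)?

5

Molecular formula from the SMILES: C15H21ClFNO2.
DoU = (2C + 2 + N − H − X)/2 = (2·15 + 2 + 1 − 21 − 2)/2 = 10/2 = 5.
(Structurally: 1 ring(s) + 4 π bond(s) = 5.)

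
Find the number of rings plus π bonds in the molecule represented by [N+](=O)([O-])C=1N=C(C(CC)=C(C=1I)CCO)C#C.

Molecular formula from the SMILES: C11H11IN2O3.
DoU = (2C + 2 + N − H − X)/2 = (2·11 + 2 + 2 − 11 − 1)/2 = 14/2 = 7.
(Structurally: 1 ring(s) + 6 π bond(s) = 7.)

7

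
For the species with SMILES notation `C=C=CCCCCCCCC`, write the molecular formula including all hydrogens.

C11H20

Heavy atoms from the SMILES: 11 C.
Implicit hydrogens by atom environment:
  8 × C: 2 H each → 16
  1 × C: 3 H
  1 × C: 1 H
  1 × C: no H
  Total hydrogens = 20.
Molecular formula: C11H20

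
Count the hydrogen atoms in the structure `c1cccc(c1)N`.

Hydrogens are implicit in SMILES; fill each atom to its normal valence:
  5 × C (aromatic): 1 H each → 5
  1 × C (aromatic): no H
  1 × N: 2 H
  Total hydrogens = 7.

7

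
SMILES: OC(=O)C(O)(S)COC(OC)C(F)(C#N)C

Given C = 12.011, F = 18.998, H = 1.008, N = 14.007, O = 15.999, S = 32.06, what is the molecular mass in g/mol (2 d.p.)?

Molecular formula: C8H12FNO5S.
M = 8×12.011 + 1×18.998 + 12×1.008 + 1×14.007 + 5×15.999 + 1×32.06 = 253.24 g/mol.

253.24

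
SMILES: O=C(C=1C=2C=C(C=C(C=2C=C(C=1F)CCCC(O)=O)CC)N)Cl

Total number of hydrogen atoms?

Hydrogens are implicit in SMILES; fill each atom to its normal valence:
  7 × C (aromatic): no H
  4 × C: 2 H each → 8
  3 × C (aromatic): 1 H each → 3
  2 × C: no H
  2 × O: no H
  1 × C: 3 H
  1 × Cl: no H
  1 × F: no H
  1 × N: 2 H
  1 × O: 1 H
  Total hydrogens = 17.

17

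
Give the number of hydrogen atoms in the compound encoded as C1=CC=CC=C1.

Hydrogens are implicit in SMILES; fill each atom to its normal valence:
  6 × C (aromatic): 1 H each → 6
  Total hydrogens = 6.

6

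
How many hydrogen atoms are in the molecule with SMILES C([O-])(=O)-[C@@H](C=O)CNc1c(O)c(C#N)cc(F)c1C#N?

Hydrogens are implicit in SMILES; fill each atom to its normal valence:
  5 × C (aromatic): no H
  3 × C: no H
  2 × C: 1 H each → 2
  2 × N: no H
  2 × O: no H
  1 × C: 2 H
  1 × C (aromatic): 1 H
  1 × F: no H
  1 × N: 1 H
  1 × O: 1 H
  1 × O (charge -1): no H
  Total hydrogens = 7.

7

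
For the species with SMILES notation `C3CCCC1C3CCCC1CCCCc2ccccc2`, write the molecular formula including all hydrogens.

C20H30

Heavy atoms from the SMILES: 20 C.
Implicit hydrogens by atom environment:
  11 × C: 2 H each → 22
  5 × C (aromatic): 1 H each → 5
  3 × C: 1 H each → 3
  1 × C (aromatic): no H
  Total hydrogens = 30.
Molecular formula: C20H30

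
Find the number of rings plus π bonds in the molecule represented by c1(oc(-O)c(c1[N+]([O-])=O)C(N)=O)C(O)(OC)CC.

5

Molecular formula from the SMILES: C9H12N2O7.
DoU = (2C + 2 + N − H − X)/2 = (2·9 + 2 + 2 − 12 − 0)/2 = 10/2 = 5.
(Structurally: 1 ring(s) + 4 π bond(s) = 5.)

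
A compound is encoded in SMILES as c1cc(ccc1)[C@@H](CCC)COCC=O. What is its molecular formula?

C13H18O2

Heavy atoms from the SMILES: 13 C, 2 O.
Implicit hydrogens by atom environment:
  5 × C (aromatic): 1 H each → 5
  4 × C: 2 H each → 8
  2 × C: 1 H each → 2
  2 × O: no H
  1 × C: 3 H
  1 × C (aromatic): no H
  Total hydrogens = 18.
Molecular formula: C13H18O2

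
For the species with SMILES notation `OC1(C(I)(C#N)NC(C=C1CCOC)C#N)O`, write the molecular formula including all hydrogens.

C10H12IN3O3

Heavy atoms from the SMILES: 10 C, 1 I, 3 N, 3 O.
Implicit hydrogens by atom environment:
  5 × C: no H
  2 × C: 2 H each → 4
  2 × C: 1 H each → 2
  2 × N: no H
  2 × O: 1 H each → 2
  1 × C: 3 H
  1 × I: no H
  1 × N: 1 H
  1 × O: no H
  Total hydrogens = 12.
Molecular formula: C10H12IN3O3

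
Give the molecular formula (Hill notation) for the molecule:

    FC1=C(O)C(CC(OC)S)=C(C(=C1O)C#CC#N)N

C12H11FN2O3S

Heavy atoms from the SMILES: 12 C, 1 F, 2 N, 3 O, 1 S.
Implicit hydrogens by atom environment:
  6 × C (aromatic): no H
  3 × C: no H
  2 × O: 1 H each → 2
  1 × C: 3 H
  1 × C: 2 H
  1 × C: 1 H
  1 × F: no H
  1 × N: 2 H
  1 × N: no H
  1 × O: no H
  1 × S: 1 H
  Total hydrogens = 11.
Molecular formula: C12H11FN2O3S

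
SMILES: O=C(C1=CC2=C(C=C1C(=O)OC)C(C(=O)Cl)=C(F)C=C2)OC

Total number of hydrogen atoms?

Hydrogens are implicit in SMILES; fill each atom to its normal valence:
  6 × C (aromatic): no H
  5 × O: no H
  4 × C (aromatic): 1 H each → 4
  3 × C: no H
  2 × C: 3 H each → 6
  1 × Cl: no H
  1 × F: no H
  Total hydrogens = 10.

10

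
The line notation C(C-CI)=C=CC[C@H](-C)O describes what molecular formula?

C8H13IO

Heavy atoms from the SMILES: 8 C, 1 I, 1 O.
Implicit hydrogens by atom environment:
  3 × C: 2 H each → 6
  3 × C: 1 H each → 3
  1 × C: 3 H
  1 × C: no H
  1 × I: no H
  1 × O: 1 H
  Total hydrogens = 13.
Molecular formula: C8H13IO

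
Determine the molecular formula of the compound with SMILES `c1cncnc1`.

Heavy atoms from the SMILES: 4 C, 2 N.
Implicit hydrogens by atom environment:
  4 × C (aromatic): 1 H each → 4
  2 × N (aromatic): no H
  Total hydrogens = 4.
Molecular formula: C4H4N2

C4H4N2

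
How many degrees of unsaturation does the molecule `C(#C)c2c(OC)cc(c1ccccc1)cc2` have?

Molecular formula from the SMILES: C15H12O.
DoU = (2C + 2 + N − H − X)/2 = (2·15 + 2 + 0 − 12 − 0)/2 = 20/2 = 10.
(Structurally: 2 ring(s) + 8 π bond(s) = 10.)

10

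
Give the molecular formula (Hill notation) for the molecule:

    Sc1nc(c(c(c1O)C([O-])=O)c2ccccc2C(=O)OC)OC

C15H12NO6S-

Heavy atoms from the SMILES: 15 C, 1 N, 6 O, 1 S.
Implicit hydrogens by atom environment:
  7 × C (aromatic): no H
  4 × C (aromatic): 1 H each → 4
  4 × O: no H
  2 × C: 3 H each → 6
  2 × C: no H
  1 × N (aromatic): no H
  1 × O: 1 H
  1 × O (charge -1): no H
  1 × S: 1 H
  Total hydrogens = 12.
Net charge -1.
Molecular formula: C15H12NO6S-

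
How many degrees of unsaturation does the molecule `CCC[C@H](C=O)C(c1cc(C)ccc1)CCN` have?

Molecular formula from the SMILES: C15H23NO.
DoU = (2C + 2 + N − H − X)/2 = (2·15 + 2 + 1 − 23 − 0)/2 = 10/2 = 5.
(Structurally: 1 ring(s) + 4 π bond(s) = 5.)

5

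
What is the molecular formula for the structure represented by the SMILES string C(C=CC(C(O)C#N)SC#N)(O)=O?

C7H6N2O3S

Heavy atoms from the SMILES: 7 C, 2 N, 3 O, 1 S.
Implicit hydrogens by atom environment:
  4 × C: 1 H each → 4
  3 × C: no H
  2 × N: no H
  2 × O: 1 H each → 2
  1 × O: no H
  1 × S: no H
  Total hydrogens = 6.
Molecular formula: C7H6N2O3S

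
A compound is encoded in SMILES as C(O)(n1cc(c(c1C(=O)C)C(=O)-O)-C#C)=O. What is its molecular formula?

C10H7NO5

Heavy atoms from the SMILES: 10 C, 1 N, 5 O.
Implicit hydrogens by atom environment:
  4 × C: no H
  3 × C (aromatic): no H
  3 × O: no H
  2 × O: 1 H each → 2
  1 × C: 3 H
  1 × C (aromatic): 1 H
  1 × C: 1 H
  1 × N (aromatic): no H
  Total hydrogens = 7.
Molecular formula: C10H7NO5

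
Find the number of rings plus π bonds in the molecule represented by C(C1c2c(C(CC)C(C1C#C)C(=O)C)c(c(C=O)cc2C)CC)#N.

11

Molecular formula from the SMILES: C21H23NO2.
DoU = (2C + 2 + N − H − X)/2 = (2·21 + 2 + 1 − 23 − 0)/2 = 22/2 = 11.
(Structurally: 2 ring(s) + 9 π bond(s) = 11.)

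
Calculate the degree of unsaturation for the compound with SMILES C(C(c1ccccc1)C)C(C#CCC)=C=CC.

Molecular formula from the SMILES: C17H20.
DoU = (2C + 2 + N − H − X)/2 = (2·17 + 2 + 0 − 20 − 0)/2 = 16/2 = 8.
(Structurally: 1 ring(s) + 7 π bond(s) = 8.)

8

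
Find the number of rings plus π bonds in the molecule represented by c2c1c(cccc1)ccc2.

Molecular formula from the SMILES: C10H8.
DoU = (2C + 2 + N − H − X)/2 = (2·10 + 2 + 0 − 8 − 0)/2 = 14/2 = 7.
(Structurally: 2 ring(s) + 5 π bond(s) = 7.)

7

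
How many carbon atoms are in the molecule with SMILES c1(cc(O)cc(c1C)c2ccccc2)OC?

14

The symbol for carbon appears 14 times in the SMILES. Lowercase c denotes aromatic carbon and counts toward C.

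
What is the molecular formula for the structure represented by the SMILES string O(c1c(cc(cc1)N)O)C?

C7H9NO2

Heavy atoms from the SMILES: 7 C, 1 N, 2 O.
Implicit hydrogens by atom environment:
  3 × C (aromatic): 1 H each → 3
  3 × C (aromatic): no H
  1 × C: 3 H
  1 × N: 2 H
  1 × O: 1 H
  1 × O: no H
  Total hydrogens = 9.
Molecular formula: C7H9NO2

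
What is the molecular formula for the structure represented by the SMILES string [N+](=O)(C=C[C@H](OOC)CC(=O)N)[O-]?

C6H10N2O5

Heavy atoms from the SMILES: 6 C, 2 N, 5 O.
Implicit hydrogens by atom environment:
  4 × O: no H
  3 × C: 1 H each → 3
  1 × C: 3 H
  1 × C: 2 H
  1 × C: no H
  1 × N: 2 H
  1 × N (charge +1): no H
  1 × O (charge -1): no H
  Total hydrogens = 10.
Molecular formula: C6H10N2O5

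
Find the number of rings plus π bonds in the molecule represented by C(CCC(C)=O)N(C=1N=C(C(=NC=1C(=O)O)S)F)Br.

6

Molecular formula from the SMILES: C10H11BrFN3O3S.
DoU = (2C + 2 + N − H − X)/2 = (2·10 + 2 + 3 − 11 − 2)/2 = 12/2 = 6.
(Structurally: 1 ring(s) + 5 π bond(s) = 6.)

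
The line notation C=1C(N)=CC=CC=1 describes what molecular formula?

Heavy atoms from the SMILES: 6 C, 1 N.
Implicit hydrogens by atom environment:
  5 × C (aromatic): 1 H each → 5
  1 × C (aromatic): no H
  1 × N: 2 H
  Total hydrogens = 7.
Molecular formula: C6H7N

C6H7N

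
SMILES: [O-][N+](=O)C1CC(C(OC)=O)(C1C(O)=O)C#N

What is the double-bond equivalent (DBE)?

6

Molecular formula from the SMILES: C8H8N2O6.
DoU = (2C + 2 + N − H − X)/2 = (2·8 + 2 + 2 − 8 − 0)/2 = 12/2 = 6.
(Structurally: 1 ring(s) + 5 π bond(s) = 6.)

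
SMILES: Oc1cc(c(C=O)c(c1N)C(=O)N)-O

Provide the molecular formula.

Heavy atoms from the SMILES: 8 C, 2 N, 4 O.
Implicit hydrogens by atom environment:
  5 × C (aromatic): no H
  2 × N: 2 H each → 4
  2 × O: 1 H each → 2
  2 × O: no H
  1 × C (aromatic): 1 H
  1 × C: 1 H
  1 × C: no H
  Total hydrogens = 8.
Molecular formula: C8H8N2O4

C8H8N2O4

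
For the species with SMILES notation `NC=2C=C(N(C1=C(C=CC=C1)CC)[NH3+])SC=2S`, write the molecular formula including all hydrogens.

C12H16N3S2+

Heavy atoms from the SMILES: 12 C, 3 N, 2 S.
Implicit hydrogens by atom environment:
  5 × C (aromatic): 1 H each → 5
  5 × C (aromatic): no H
  1 × C: 3 H
  1 × C: 2 H
  1 × N (charge +1): 3 H
  1 × N: 2 H
  1 × N: no H
  1 × S: 1 H
  1 × S (aromatic): no H
  Total hydrogens = 16.
Net charge +1.
Molecular formula: C12H16N3S2+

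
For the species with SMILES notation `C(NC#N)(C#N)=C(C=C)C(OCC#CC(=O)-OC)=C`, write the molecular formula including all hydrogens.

Heavy atoms from the SMILES: 13 C, 3 N, 3 O.
Implicit hydrogens by atom environment:
  8 × C: no H
  3 × C: 2 H each → 6
  3 × O: no H
  2 × N: no H
  1 × C: 3 H
  1 × C: 1 H
  1 × N: 1 H
  Total hydrogens = 11.
Molecular formula: C13H11N3O3

C13H11N3O3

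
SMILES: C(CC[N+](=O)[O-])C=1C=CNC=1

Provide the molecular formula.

C7H10N2O2

Heavy atoms from the SMILES: 7 C, 2 N, 2 O.
Implicit hydrogens by atom environment:
  3 × C: 2 H each → 6
  3 × C (aromatic): 1 H each → 3
  1 × C (aromatic): no H
  1 × N (aromatic): 1 H
  1 × N (charge +1): no H
  1 × O: no H
  1 × O (charge -1): no H
  Total hydrogens = 10.
Molecular formula: C7H10N2O2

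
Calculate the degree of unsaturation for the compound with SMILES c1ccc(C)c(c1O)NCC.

Molecular formula from the SMILES: C9H13NO.
DoU = (2C + 2 + N − H − X)/2 = (2·9 + 2 + 1 − 13 − 0)/2 = 8/2 = 4.
(Structurally: 1 ring(s) + 3 π bond(s) = 4.)

4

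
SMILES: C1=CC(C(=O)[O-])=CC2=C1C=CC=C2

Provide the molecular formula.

Heavy atoms from the SMILES: 11 C, 2 O.
Implicit hydrogens by atom environment:
  7 × C (aromatic): 1 H each → 7
  3 × C (aromatic): no H
  1 × C: no H
  1 × O: no H
  1 × O (charge -1): no H
  Total hydrogens = 7.
Net charge -1.
Molecular formula: C11H7O2-

C11H7O2-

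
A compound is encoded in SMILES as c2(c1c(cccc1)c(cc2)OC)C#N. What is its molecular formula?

C12H9NO

Heavy atoms from the SMILES: 12 C, 1 N, 1 O.
Implicit hydrogens by atom environment:
  6 × C (aromatic): 1 H each → 6
  4 × C (aromatic): no H
  1 × C: 3 H
  1 × C: no H
  1 × N: no H
  1 × O: no H
  Total hydrogens = 9.
Molecular formula: C12H9NO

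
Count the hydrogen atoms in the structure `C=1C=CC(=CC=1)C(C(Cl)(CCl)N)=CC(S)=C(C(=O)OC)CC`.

19

Hydrogens are implicit in SMILES; fill each atom to its normal valence:
  5 × C (aromatic): 1 H each → 5
  5 × C: no H
  2 × C: 3 H each → 6
  2 × C: 2 H each → 4
  2 × Cl: no H
  2 × O: no H
  1 × C: 1 H
  1 × C (aromatic): no H
  1 × N: 2 H
  1 × S: 1 H
  Total hydrogens = 19.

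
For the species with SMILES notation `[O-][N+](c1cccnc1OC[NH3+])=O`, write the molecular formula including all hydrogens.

Heavy atoms from the SMILES: 6 C, 3 N, 3 O.
Implicit hydrogens by atom environment:
  3 × C (aromatic): 1 H each → 3
  2 × C (aromatic): no H
  2 × O: no H
  1 × C: 2 H
  1 × N (charge +1): 3 H
  1 × N (aromatic): no H
  1 × N (charge +1): no H
  1 × O (charge -1): no H
  Total hydrogens = 8.
Net charge +1.
Molecular formula: C6H8N3O3+

C6H8N3O3+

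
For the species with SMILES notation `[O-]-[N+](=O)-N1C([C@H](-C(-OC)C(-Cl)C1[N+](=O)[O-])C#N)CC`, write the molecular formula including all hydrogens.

C9H13ClN4O5

Heavy atoms from the SMILES: 9 C, 1 Cl, 4 N, 5 O.
Implicit hydrogens by atom environment:
  5 × C: 1 H each → 5
  3 × O: no H
  2 × C: 3 H each → 6
  2 × N: no H
  2 × N (charge +1): no H
  2 × O (charge -1): no H
  1 × C: 2 H
  1 × C: no H
  1 × Cl: no H
  Total hydrogens = 13.
Molecular formula: C9H13ClN4O5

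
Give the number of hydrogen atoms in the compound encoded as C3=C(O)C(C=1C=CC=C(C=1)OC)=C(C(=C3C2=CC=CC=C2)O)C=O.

16

Hydrogens are implicit in SMILES; fill each atom to its normal valence:
  10 × C (aromatic): 1 H each → 10
  8 × C (aromatic): no H
  2 × O: 1 H each → 2
  2 × O: no H
  1 × C: 3 H
  1 × C: 1 H
  Total hydrogens = 16.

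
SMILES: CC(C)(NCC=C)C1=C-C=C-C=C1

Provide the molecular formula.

C12H17N

Heavy atoms from the SMILES: 12 C, 1 N.
Implicit hydrogens by atom environment:
  5 × C (aromatic): 1 H each → 5
  2 × C: 3 H each → 6
  2 × C: 2 H each → 4
  1 × C: 1 H
  1 × C: no H
  1 × C (aromatic): no H
  1 × N: 1 H
  Total hydrogens = 17.
Molecular formula: C12H17N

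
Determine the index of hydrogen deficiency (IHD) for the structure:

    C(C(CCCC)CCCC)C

Molecular formula from the SMILES: C11H24.
DoU = (2C + 2 + N − H − X)/2 = (2·11 + 2 + 0 − 24 − 0)/2 = 0/2 = 0.
(Structurally: 0 ring(s) + 0 π bond(s) = 0.)

0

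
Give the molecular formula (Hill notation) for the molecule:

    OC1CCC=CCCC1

Heavy atoms from the SMILES: 8 C, 1 O.
Implicit hydrogens by atom environment:
  5 × C: 2 H each → 10
  3 × C: 1 H each → 3
  1 × O: 1 H
  Total hydrogens = 14.
Molecular formula: C8H14O

C8H14O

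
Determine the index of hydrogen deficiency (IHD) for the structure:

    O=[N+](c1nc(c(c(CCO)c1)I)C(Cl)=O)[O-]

6

Molecular formula from the SMILES: C8H6ClIN2O4.
DoU = (2C + 2 + N − H − X)/2 = (2·8 + 2 + 2 − 6 − 2)/2 = 12/2 = 6.
(Structurally: 1 ring(s) + 5 π bond(s) = 6.)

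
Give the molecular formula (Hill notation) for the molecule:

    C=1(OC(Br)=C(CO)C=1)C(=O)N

Heavy atoms from the SMILES: 1 Br, 6 C, 1 N, 3 O.
Implicit hydrogens by atom environment:
  3 × C (aromatic): no H
  1 × Br: no H
  1 × C: 2 H
  1 × C (aromatic): 1 H
  1 × C: no H
  1 × N: 2 H
  1 × O: 1 H
  1 × O (aromatic): no H
  1 × O: no H
  Total hydrogens = 6.
Molecular formula: C6H6BrNO3

C6H6BrNO3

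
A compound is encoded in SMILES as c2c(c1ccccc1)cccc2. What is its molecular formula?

Heavy atoms from the SMILES: 12 C.
Implicit hydrogens by atom environment:
  10 × C (aromatic): 1 H each → 10
  2 × C (aromatic): no H
  Total hydrogens = 10.
Molecular formula: C12H10

C12H10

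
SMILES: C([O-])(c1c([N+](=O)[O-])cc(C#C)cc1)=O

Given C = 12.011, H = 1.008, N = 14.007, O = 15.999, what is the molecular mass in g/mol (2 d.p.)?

190.13

Molecular formula: C9H4NO4-.
M = 9×12.011 + 4×1.008 + 1×14.007 + 4×15.999 = 190.13 g/mol.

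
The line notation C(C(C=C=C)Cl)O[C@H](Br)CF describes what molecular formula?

C7H9BrClFO

Heavy atoms from the SMILES: 1 Br, 7 C, 1 Cl, 1 F, 1 O.
Implicit hydrogens by atom environment:
  3 × C: 2 H each → 6
  3 × C: 1 H each → 3
  1 × Br: no H
  1 × C: no H
  1 × Cl: no H
  1 × F: no H
  1 × O: no H
  Total hydrogens = 9.
Molecular formula: C7H9BrClFO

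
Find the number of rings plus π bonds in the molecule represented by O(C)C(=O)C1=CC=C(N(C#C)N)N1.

6

Molecular formula from the SMILES: C8H9N3O2.
DoU = (2C + 2 + N − H − X)/2 = (2·8 + 2 + 3 − 9 − 0)/2 = 12/2 = 6.
(Structurally: 1 ring(s) + 5 π bond(s) = 6.)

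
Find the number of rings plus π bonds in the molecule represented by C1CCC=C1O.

2

Molecular formula from the SMILES: C5H8O.
DoU = (2C + 2 + N − H − X)/2 = (2·5 + 2 + 0 − 8 − 0)/2 = 4/2 = 2.
(Structurally: 1 ring(s) + 1 π bond(s) = 2.)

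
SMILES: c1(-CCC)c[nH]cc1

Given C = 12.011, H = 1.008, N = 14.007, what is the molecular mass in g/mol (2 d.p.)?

Molecular formula: C7H11N.
M = 7×12.011 + 11×1.008 + 1×14.007 = 109.17 g/mol.

109.17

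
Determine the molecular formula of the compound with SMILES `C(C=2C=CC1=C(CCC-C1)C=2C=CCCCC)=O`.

C17H22O

Heavy atoms from the SMILES: 17 C, 1 O.
Implicit hydrogens by atom environment:
  7 × C: 2 H each → 14
  4 × C (aromatic): no H
  3 × C: 1 H each → 3
  2 × C (aromatic): 1 H each → 2
  1 × C: 3 H
  1 × O: no H
  Total hydrogens = 22.
Molecular formula: C17H22O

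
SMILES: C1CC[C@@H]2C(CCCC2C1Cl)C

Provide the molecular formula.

C11H19Cl

Heavy atoms from the SMILES: 11 C, 1 Cl.
Implicit hydrogens by atom environment:
  6 × C: 2 H each → 12
  4 × C: 1 H each → 4
  1 × C: 3 H
  1 × Cl: no H
  Total hydrogens = 19.
Molecular formula: C11H19Cl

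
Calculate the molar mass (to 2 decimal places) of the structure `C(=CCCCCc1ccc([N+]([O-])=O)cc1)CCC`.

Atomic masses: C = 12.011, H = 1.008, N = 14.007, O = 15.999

247.34

Molecular formula: C15H21NO2.
M = 15×12.011 + 21×1.008 + 1×14.007 + 2×15.999 = 247.34 g/mol.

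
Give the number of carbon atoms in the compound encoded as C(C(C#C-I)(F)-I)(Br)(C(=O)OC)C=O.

The symbol for carbon appears 7 times in the SMILES.

7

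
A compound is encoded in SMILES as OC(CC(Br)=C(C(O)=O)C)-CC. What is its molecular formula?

Heavy atoms from the SMILES: 1 Br, 8 C, 3 O.
Implicit hydrogens by atom environment:
  3 × C: no H
  2 × C: 3 H each → 6
  2 × C: 2 H each → 4
  2 × O: 1 H each → 2
  1 × Br: no H
  1 × C: 1 H
  1 × O: no H
  Total hydrogens = 13.
Molecular formula: C8H13BrO3

C8H13BrO3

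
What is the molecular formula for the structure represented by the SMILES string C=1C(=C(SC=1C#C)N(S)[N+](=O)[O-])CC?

Heavy atoms from the SMILES: 8 C, 2 N, 2 O, 2 S.
Implicit hydrogens by atom environment:
  3 × C (aromatic): no H
  1 × C: 3 H
  1 × C: 2 H
  1 × C (aromatic): 1 H
  1 × C: 1 H
  1 × C: no H
  1 × N: no H
  1 × N (charge +1): no H
  1 × O: no H
  1 × O (charge -1): no H
  1 × S: 1 H
  1 × S (aromatic): no H
  Total hydrogens = 8.
Molecular formula: C8H8N2O2S2

C8H8N2O2S2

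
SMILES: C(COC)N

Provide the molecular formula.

Heavy atoms from the SMILES: 3 C, 1 N, 1 O.
Implicit hydrogens by atom environment:
  2 × C: 2 H each → 4
  1 × C: 3 H
  1 × N: 2 H
  1 × O: no H
  Total hydrogens = 9.
Molecular formula: C3H9NO

C3H9NO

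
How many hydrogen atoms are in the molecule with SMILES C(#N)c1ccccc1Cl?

4

Hydrogens are implicit in SMILES; fill each atom to its normal valence:
  4 × C (aromatic): 1 H each → 4
  2 × C (aromatic): no H
  1 × C: no H
  1 × Cl: no H
  1 × N: no H
  Total hydrogens = 4.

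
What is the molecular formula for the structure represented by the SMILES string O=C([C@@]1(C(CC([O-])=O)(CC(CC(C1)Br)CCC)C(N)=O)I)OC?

C15H22BrINO5-

Heavy atoms from the SMILES: 1 Br, 15 C, 1 I, 1 N, 5 O.
Implicit hydrogens by atom environment:
  6 × C: 2 H each → 12
  5 × C: no H
  4 × O: no H
  2 × C: 3 H each → 6
  2 × C: 1 H each → 2
  1 × Br: no H
  1 × I: no H
  1 × N: 2 H
  1 × O (charge -1): no H
  Total hydrogens = 22.
Net charge -1.
Molecular formula: C15H22BrINO5-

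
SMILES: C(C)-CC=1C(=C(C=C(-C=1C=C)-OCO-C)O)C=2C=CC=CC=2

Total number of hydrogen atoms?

Hydrogens are implicit in SMILES; fill each atom to its normal valence:
  6 × C (aromatic): 1 H each → 6
  6 × C (aromatic): no H
  4 × C: 2 H each → 8
  2 × C: 3 H each → 6
  2 × O: no H
  1 × C: 1 H
  1 × O: 1 H
  Total hydrogens = 22.

22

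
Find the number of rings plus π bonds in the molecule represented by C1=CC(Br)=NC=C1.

Molecular formula from the SMILES: C5H4BrN.
DoU = (2C + 2 + N − H − X)/2 = (2·5 + 2 + 1 − 4 − 1)/2 = 8/2 = 4.
(Structurally: 1 ring(s) + 3 π bond(s) = 4.)

4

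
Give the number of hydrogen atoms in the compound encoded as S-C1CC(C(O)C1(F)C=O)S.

Hydrogens are implicit in SMILES; fill each atom to its normal valence:
  4 × C: 1 H each → 4
  2 × S: 1 H each → 2
  1 × C: 2 H
  1 × C: no H
  1 × F: no H
  1 × O: 1 H
  1 × O: no H
  Total hydrogens = 9.

9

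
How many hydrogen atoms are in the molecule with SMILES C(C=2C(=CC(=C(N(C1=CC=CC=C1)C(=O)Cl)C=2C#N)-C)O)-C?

15

Hydrogens are implicit in SMILES; fill each atom to its normal valence:
  6 × C (aromatic): 1 H each → 6
  6 × C (aromatic): no H
  2 × C: 3 H each → 6
  2 × C: no H
  2 × N: no H
  1 × C: 2 H
  1 × Cl: no H
  1 × O: 1 H
  1 × O: no H
  Total hydrogens = 15.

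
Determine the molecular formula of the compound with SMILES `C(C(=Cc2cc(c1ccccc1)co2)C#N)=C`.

C15H11NO

Heavy atoms from the SMILES: 15 C, 1 N, 1 O.
Implicit hydrogens by atom environment:
  7 × C (aromatic): 1 H each → 7
  3 × C (aromatic): no H
  2 × C: 1 H each → 2
  2 × C: no H
  1 × C: 2 H
  1 × N: no H
  1 × O (aromatic): no H
  Total hydrogens = 11.
Molecular formula: C15H11NO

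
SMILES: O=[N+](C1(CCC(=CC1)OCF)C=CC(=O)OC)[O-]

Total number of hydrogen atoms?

Hydrogens are implicit in SMILES; fill each atom to its normal valence:
  4 × C: 2 H each → 8
  4 × O: no H
  3 × C: 1 H each → 3
  3 × C: no H
  1 × C: 3 H
  1 × F: no H
  1 × N (charge +1): no H
  1 × O (charge -1): no H
  Total hydrogens = 14.

14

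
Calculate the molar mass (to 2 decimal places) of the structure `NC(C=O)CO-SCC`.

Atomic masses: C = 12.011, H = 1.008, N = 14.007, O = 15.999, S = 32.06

149.21

Molecular formula: C5H11NO2S.
M = 5×12.011 + 11×1.008 + 1×14.007 + 2×15.999 + 1×32.06 = 149.21 g/mol.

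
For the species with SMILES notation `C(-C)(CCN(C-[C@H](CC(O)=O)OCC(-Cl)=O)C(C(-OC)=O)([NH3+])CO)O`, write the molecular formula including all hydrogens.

C14H26ClN2O8+

Heavy atoms from the SMILES: 14 C, 1 Cl, 2 N, 8 O.
Implicit hydrogens by atom environment:
  6 × C: 2 H each → 12
  5 × O: no H
  4 × C: no H
  3 × O: 1 H each → 3
  2 × C: 3 H each → 6
  2 × C: 1 H each → 2
  1 × Cl: no H
  1 × N (charge +1): 3 H
  1 × N: no H
  Total hydrogens = 26.
Net charge +1.
Molecular formula: C14H26ClN2O8+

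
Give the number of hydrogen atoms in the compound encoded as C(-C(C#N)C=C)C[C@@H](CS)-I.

Hydrogens are implicit in SMILES; fill each atom to its normal valence:
  4 × C: 2 H each → 8
  3 × C: 1 H each → 3
  1 × C: no H
  1 × I: no H
  1 × N: no H
  1 × S: 1 H
  Total hydrogens = 12.

12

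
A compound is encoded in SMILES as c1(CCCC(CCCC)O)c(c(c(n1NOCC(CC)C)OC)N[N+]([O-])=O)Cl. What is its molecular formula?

Heavy atoms from the SMILES: 18 C, 1 Cl, 4 N, 5 O.
Implicit hydrogens by atom environment:
  8 × C: 2 H each → 16
  4 × C: 3 H each → 12
  4 × C (aromatic): no H
  3 × O: no H
  2 × C: 1 H each → 2
  2 × N: 1 H each → 2
  1 × Cl: no H
  1 × N (aromatic): no H
  1 × N (charge +1): no H
  1 × O: 1 H
  1 × O (charge -1): no H
  Total hydrogens = 33.
Molecular formula: C18H33ClN4O5

C18H33ClN4O5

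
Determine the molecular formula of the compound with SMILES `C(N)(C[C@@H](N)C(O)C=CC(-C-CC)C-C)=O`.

C12H24N2O2

Heavy atoms from the SMILES: 12 C, 2 N, 2 O.
Implicit hydrogens by atom environment:
  5 × C: 1 H each → 5
  4 × C: 2 H each → 8
  2 × C: 3 H each → 6
  2 × N: 2 H each → 4
  1 × C: no H
  1 × O: 1 H
  1 × O: no H
  Total hydrogens = 24.
Molecular formula: C12H24N2O2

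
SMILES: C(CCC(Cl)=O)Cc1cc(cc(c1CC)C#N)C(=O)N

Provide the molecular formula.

Heavy atoms from the SMILES: 15 C, 1 Cl, 2 N, 2 O.
Implicit hydrogens by atom environment:
  5 × C: 2 H each → 10
  4 × C (aromatic): no H
  3 × C: no H
  2 × C (aromatic): 1 H each → 2
  2 × O: no H
  1 × C: 3 H
  1 × Cl: no H
  1 × N: 2 H
  1 × N: no H
  Total hydrogens = 17.
Molecular formula: C15H17ClN2O2

C15H17ClN2O2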